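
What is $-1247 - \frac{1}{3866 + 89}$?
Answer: $- \frac{4931886}{3955} \approx -1247.0$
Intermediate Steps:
$-1247 - \frac{1}{3866 + 89} = -1247 - \frac{1}{3955} = - \frac{4931886}{3955}$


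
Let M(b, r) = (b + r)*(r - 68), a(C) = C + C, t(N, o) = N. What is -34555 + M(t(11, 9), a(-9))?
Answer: -33953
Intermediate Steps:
a(C) = 2*C
M(b, r) = (-68 + r)*(b + r) (M(b, r) = (b + r)*(-68 + r) = (-68 + r)*(b + r))
-34555 + M(t(11, 9), a(-9)) = -34555 + ((2*(-9))² - 68*11 - 136*(-9) + 11*(2*(-9))) = -34555 + ((-18)² - 748 - 68*(-18) + 11*(-18)) = -34555 + (324 - 748 + 1224 - 198) = -34555 + 602 = -33953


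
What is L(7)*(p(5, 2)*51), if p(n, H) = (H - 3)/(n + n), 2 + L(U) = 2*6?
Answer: -51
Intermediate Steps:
L(U) = 10 (L(U) = -2 + 2*6 = -2 + 12 = 10)
p(n, H) = (-3 + H)/(2*n) (p(n, H) = (-3 + H)/((2*n)) = (-3 + H)*(1/(2*n)) = (-3 + H)/(2*n))
L(7)*(p(5, 2)*51) = 10*(((½)*(-3 + 2)/5)*51) = 10*(((½)*(⅕)*(-1))*51) = 10*(-⅒*51) = 10*(-51/10) = -51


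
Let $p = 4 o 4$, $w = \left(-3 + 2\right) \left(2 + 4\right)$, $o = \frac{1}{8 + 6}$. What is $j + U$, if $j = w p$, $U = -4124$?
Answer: $- \frac{28916}{7} \approx -4130.9$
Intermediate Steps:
$o = \frac{1}{14} \approx 0.071429$
$w = -6$ ($w = \left(-1\right) 6 = -6$)
$p = \frac{8}{7}$ ($p = 4 \cdot \frac{1}{14} \cdot 4 = \frac{2}{7} \cdot 4 = \frac{8}{7} \approx 1.1429$)
$j = - \frac{48}{7}$ ($j = \left(-6\right) \frac{8}{7} = - \frac{48}{7} \approx -6.8571$)
$j + U = - \frac{48}{7} - 4124 = - \frac{28916}{7}$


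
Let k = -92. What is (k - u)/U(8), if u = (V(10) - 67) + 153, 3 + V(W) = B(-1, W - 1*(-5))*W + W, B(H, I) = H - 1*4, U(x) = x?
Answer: -135/8 ≈ -16.875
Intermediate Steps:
B(H, I) = -4 + H (B(H, I) = H - 4 = -4 + H)
V(W) = -3 - 4*W (V(W) = -3 + ((-4 - 1)*W + W) = -3 + (-5*W + W) = -3 - 4*W)
u = 43 (u = ((-3 - 4*10) - 67) + 153 = ((-3 - 40) - 67) + 153 = (-43 - 67) + 153 = -110 + 153 = 43)
(k - u)/U(8) = (-92 - 1*43)/8 = (-92 - 43)*(⅛) = -135*⅛ = -135/8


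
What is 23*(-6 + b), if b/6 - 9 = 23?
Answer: 4278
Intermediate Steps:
b = 192 (b = 54 + 6*23 = 54 + 138 = 192)
23*(-6 + b) = 23*(-6 + 192) = 23*186 = 4278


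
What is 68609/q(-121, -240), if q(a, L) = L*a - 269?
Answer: 68609/28771 ≈ 2.3847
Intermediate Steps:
q(a, L) = -269 + L*a
68609/q(-121, -240) = 68609/(-269 - 240*(-121)) = 68609/(-269 + 29040) = 68609/28771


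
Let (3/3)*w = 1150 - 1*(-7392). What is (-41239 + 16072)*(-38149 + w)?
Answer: 745119369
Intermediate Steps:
w = 8542 (w = 1150 - 1*(-7392) = 1150 + 7392 = 8542)
(-41239 + 16072)*(-38149 + w) = (-41239 + 16072)*(-38149 + 8542) = -25167*(-29607) = 745119369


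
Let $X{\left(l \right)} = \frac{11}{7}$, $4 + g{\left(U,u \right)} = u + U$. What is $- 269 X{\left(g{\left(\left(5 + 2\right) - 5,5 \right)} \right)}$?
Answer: $- \frac{2959}{7} \approx -422.71$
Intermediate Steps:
$g{\left(U,u \right)} = -4 + U + u$ ($g{\left(U,u \right)} = -4 + \left(u + U\right) = -4 + \left(U + u\right) = -4 + U + u$)
$X{\left(l \right)} = \frac{11}{7}$ ($X{\left(l \right)} = 11 \cdot \frac{1}{7} = \frac{11}{7}$)
$- 269 X{\left(g{\left(\left(5 + 2\right) - 5,5 \right)} \right)} = \left(-269\right) \frac{11}{7} = - \frac{2959}{7}$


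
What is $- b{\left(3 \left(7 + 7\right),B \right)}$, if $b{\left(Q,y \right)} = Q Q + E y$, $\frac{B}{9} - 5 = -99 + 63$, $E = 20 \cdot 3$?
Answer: $14976$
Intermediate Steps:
$E = 60$
$B = -279$ ($B = 45 + 9 \left(-99 + 63\right) = 45 + 9 \left(-36\right) = 45 - 324 = -279$)
$b{\left(Q,y \right)} = Q^{2} + 60 y$ ($b{\left(Q,y \right)} = Q Q + 60 y = Q^{2} + 60 y$)
$- b{\left(3 \left(7 + 7\right),B \right)} = - (\left(3 \left(7 + 7\right)\right)^{2} + 60 \left(-279\right)) = - (\left(3 \cdot 14\right)^{2} - 16740) = - (42^{2} - 16740) = - (1764 - 16740) = \left(-1\right) \left(-14976\right) = 14976$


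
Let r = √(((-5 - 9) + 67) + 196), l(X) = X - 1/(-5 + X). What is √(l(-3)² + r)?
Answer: √(529 + 64*√249)/8 ≈ 4.9036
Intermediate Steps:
r = √249 (r = √((-14 + 67) + 196) = √(53 + 196) = √249 ≈ 15.780)
√(l(-3)² + r) = √(((-1 + (-3)² - 5*(-3))/(-5 - 3))² + √249) = √(((-1 + 9 + 15)/(-8))² + √249) = √((-⅛*23)² + √249) = √((-23/8)² + √249) = √(529/64 + √249)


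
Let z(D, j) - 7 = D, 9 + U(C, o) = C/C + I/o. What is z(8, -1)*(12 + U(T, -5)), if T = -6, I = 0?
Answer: 60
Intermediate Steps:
U(C, o) = -8 (U(C, o) = -9 + (C/C + 0/o) = -9 + (1 + 0) = -9 + 1 = -8)
z(D, j) = 7 + D
z(8, -1)*(12 + U(T, -5)) = (7 + 8)*(12 - 8) = 15*4 = 60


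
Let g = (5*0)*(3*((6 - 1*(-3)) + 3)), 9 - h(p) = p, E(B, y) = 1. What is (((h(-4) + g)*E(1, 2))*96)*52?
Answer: 64896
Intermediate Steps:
h(p) = 9 - p
g = 0 (g = 0*(3*((6 + 3) + 3)) = 0*(3*(9 + 3)) = 0*(3*12) = 0*36 = 0)
(((h(-4) + g)*E(1, 2))*96)*52 = ((((9 - 1*(-4)) + 0)*1)*96)*52 = ((((9 + 4) + 0)*1)*96)*52 = (((13 + 0)*1)*96)*52 = ((13*1)*96)*52 = (13*96)*52 = 1248*52 = 64896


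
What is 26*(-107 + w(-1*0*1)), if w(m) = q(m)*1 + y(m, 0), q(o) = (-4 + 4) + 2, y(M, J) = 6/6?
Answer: -2704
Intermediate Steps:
y(M, J) = 1 (y(M, J) = 6*(⅙) = 1)
q(o) = 2 (q(o) = 0 + 2 = 2)
w(m) = 3 (w(m) = 2*1 + 1 = 2 + 1 = 3)
26*(-107 + w(-1*0*1)) = 26*(-107 + 3) = 26*(-104) = -2704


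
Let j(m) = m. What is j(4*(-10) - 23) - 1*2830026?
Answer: -2830089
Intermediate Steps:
j(4*(-10) - 23) - 1*2830026 = (4*(-10) - 23) - 1*2830026 = (-40 - 23) - 2830026 = -63 - 2830026 = -2830089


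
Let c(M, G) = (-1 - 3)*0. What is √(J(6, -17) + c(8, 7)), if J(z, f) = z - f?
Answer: √23 ≈ 4.7958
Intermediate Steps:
c(M, G) = 0 (c(M, G) = -4*0 = 0)
√(J(6, -17) + c(8, 7)) = √((6 - 1*(-17)) + 0) = √((6 + 17) + 0) = √(23 + 0) = √23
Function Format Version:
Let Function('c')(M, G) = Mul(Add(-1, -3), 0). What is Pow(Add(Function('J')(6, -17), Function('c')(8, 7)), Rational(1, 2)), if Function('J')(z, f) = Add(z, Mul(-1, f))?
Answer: Pow(23, Rational(1, 2)) ≈ 4.7958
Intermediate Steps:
Function('c')(M, G) = 0 (Function('c')(M, G) = Mul(-4, 0) = 0)
Pow(Add(Function('J')(6, -17), Function('c')(8, 7)), Rational(1, 2)) = Pow(Add(Add(6, Mul(-1, -17)), 0), Rational(1, 2)) = Pow(Add(Add(6, 17), 0), Rational(1, 2)) = Pow(Add(23, 0), Rational(1, 2)) = Pow(23, Rational(1, 2))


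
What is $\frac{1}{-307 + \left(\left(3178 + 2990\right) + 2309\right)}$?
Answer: $\frac{1}{8170} \approx 0.0001224$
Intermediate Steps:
$\frac{1}{-307 + \left(\left(3178 + 2990\right) + 2309\right)} = \frac{1}{-307 + \left(6168 + 2309\right)} = \frac{1}{-307 + 8477} = \frac{1}{8170}$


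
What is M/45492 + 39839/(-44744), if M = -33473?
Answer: -48677525/29933736 ≈ -1.6262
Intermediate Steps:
M/45492 + 39839/(-44744) = -33473/45492 + 39839/(-44744) = -33473*1/45492 + 39839*(-1/44744) = -1969/2676 - 39839/44744 = -48677525/29933736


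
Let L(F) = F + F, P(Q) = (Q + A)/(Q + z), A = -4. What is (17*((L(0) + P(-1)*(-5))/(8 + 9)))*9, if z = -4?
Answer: -45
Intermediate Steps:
P(Q) = 1 (P(Q) = (Q - 4)/(Q - 4) = (-4 + Q)/(-4 + Q) = 1)
L(F) = 2*F
(17*((L(0) + P(-1)*(-5))/(8 + 9)))*9 = (17*((2*0 + 1*(-5))/(8 + 9)))*9 = (17*((0 - 5)/17))*9 = (17*(-5*1/17))*9 = (17*(-5/17))*9 = -5*9 = -45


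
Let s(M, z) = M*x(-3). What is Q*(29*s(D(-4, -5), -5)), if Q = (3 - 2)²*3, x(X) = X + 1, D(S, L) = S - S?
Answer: 0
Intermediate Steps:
D(S, L) = 0
x(X) = 1 + X
s(M, z) = -2*M (s(M, z) = M*(1 - 3) = M*(-2) = -2*M)
Q = 3 (Q = 1²*3 = 1*3 = 3)
Q*(29*s(D(-4, -5), -5)) = 3*(29*(-2*0)) = 3*(29*0) = 3*0 = 0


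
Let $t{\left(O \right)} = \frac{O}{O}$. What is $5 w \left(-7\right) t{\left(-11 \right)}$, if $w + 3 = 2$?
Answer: $35$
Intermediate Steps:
$w = -1$ ($w = -3 + 2 = -1$)
$t{\left(O \right)} = 1$
$5 w \left(-7\right) t{\left(-11 \right)} = 5 \left(-1\right) \left(-7\right) 1 = \left(-5\right) \left(-7\right) 1 = 35 \cdot 1 = 35$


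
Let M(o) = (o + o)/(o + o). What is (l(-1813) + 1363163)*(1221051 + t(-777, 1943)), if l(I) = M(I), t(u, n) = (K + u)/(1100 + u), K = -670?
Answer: 537629190714264/323 ≈ 1.6645e+12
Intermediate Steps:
M(o) = 1 (M(o) = (2*o)/((2*o)) = (2*o)*(1/(2*o)) = 1)
t(u, n) = (-670 + u)/(1100 + u)
l(I) = 1
(l(-1813) + 1363163)*(1221051 + t(-777, 1943)) = (1 + 1363163)*(1221051 + (-670 - 777)/(1100 - 777)) = 1363164*(1221051 - 1447/323) = 1363164*(394398026/323) = 537629190714264/323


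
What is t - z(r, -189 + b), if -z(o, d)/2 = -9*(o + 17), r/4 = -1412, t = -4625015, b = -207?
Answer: -4523657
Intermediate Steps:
r = -5648 (r = 4*(-1412) = -5648)
z(o, d) = 306 + 18*o (z(o, d) = -(-18)*(o + 17) = -(-18)*(17 + o) = -2*(-153 - 9*o) = 306 + 18*o)
t - z(r, -189 + b) = -4625015 - (306 + 18*(-5648)) = -4625015 - (306 - 101664) = -4625015 - 1*(-101358) = -4625015 + 101358 = -4523657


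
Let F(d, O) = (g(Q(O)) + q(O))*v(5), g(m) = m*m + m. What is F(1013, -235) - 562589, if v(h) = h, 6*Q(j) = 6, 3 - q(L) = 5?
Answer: -562589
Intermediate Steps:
q(L) = -2 (q(L) = 3 - 1*5 = 3 - 5 = -2)
Q(j) = 1 (Q(j) = (⅙)*6 = 1)
g(m) = m + m² (g(m) = m² + m = m + m²)
F(d, O) = 0 (F(d, O) = (1*(1 + 1) - 2)*5 = (1*2 - 2)*5 = (2 - 2)*5 = 0*5 = 0)
F(1013, -235) - 562589 = 0 - 562589 = -562589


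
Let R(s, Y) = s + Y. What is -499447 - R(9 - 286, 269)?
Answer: -499439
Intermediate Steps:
R(s, Y) = Y + s
-499447 - R(9 - 286, 269) = -499447 - (269 + (9 - 286)) = -499447 - (269 - 277) = -499447 - 1*(-8) = -499447 + 8 = -499439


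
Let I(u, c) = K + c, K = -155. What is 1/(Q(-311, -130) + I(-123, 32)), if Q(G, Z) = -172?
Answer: -1/295 ≈ -0.0033898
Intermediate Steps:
I(u, c) = -155 + c
1/(Q(-311, -130) + I(-123, 32)) = 1/(-172 + (-155 + 32)) = 1/(-172 - 123) = 1/(-295) = -1/295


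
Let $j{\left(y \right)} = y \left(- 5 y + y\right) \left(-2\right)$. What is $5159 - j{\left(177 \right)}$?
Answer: $-245473$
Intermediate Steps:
$j{\left(y \right)} = 8 y^{2}$ ($j{\left(y \right)} = y \left(- 4 y\right) \left(-2\right) = - 4 y^{2} \left(-2\right) = 8 y^{2}$)
$5159 - j{\left(177 \right)} = 5159 - 8 \cdot 177^{2} = 5159 - 8 \cdot 31329 = 5159 - 250632 = -245473$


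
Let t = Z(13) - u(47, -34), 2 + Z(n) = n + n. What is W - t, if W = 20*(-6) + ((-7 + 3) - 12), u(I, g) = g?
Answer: -194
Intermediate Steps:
Z(n) = -2 + 2*n (Z(n) = -2 + (n + n) = -2 + 2*n)
t = 58 (t = (-2 + 2*13) - 1*(-34) = (-2 + 26) + 34 = 24 + 34 = 58)
W = -136 (W = -120 + (-4 - 12) = -120 - 16 = -136)
W - t = -136 - 1*58 = -136 - 58 = -194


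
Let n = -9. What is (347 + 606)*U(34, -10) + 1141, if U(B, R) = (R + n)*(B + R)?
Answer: -433427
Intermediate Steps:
U(B, R) = (-9 + R)*(B + R) (U(B, R) = (R - 9)*(B + R) = (-9 + R)*(B + R))
(347 + 606)*U(34, -10) + 1141 = (347 + 606)*((-10)² - 9*34 - 9*(-10) + 34*(-10)) + 1141 = 953*(100 - 306 + 90 - 340) + 1141 = 953*(-456) + 1141 = -434568 + 1141 = -433427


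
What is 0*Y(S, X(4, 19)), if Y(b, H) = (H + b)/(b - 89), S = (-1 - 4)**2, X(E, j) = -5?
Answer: 0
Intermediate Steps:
S = 25 (S = (-5)**2 = 25)
Y(b, H) = (H + b)/(-89 + b)
0*Y(S, X(4, 19)) = 0*((-5 + 25)/(-89 + 25)) = 0*(20/(-64)) = 0*(-1/64*20) = 0*(-5/16) = 0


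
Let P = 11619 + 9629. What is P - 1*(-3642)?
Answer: 24890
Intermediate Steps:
P = 21248
P - 1*(-3642) = 21248 - 1*(-3642) = 21248 + 3642 = 24890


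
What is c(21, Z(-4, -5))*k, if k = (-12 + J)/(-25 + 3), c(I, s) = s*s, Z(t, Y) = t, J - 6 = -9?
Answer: 120/11 ≈ 10.909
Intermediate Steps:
J = -3 (J = 6 - 9 = -3)
c(I, s) = s²
k = 15/22 (k = (-12 - 3)/(-25 + 3) = -15/(-22) = -15*(-1/22) = 15/22 ≈ 0.68182)
c(21, Z(-4, -5))*k = (-4)²*(15/22) = 16*(15/22) = 120/11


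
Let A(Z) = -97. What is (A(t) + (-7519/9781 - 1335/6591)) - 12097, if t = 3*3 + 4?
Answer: -262055994046/21488857 ≈ -12195.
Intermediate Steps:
t = 13 (t = 9 + 4 = 13)
(A(t) + (-7519/9781 - 1335/6591)) - 12097 = (-97 + (-7519/9781 - 1335/6591)) - 12097 = (-97 + (-7519*1/9781 - 1335*1/6591)) - 12097 = (-97 + (-7519/9781 - 445/2197)) - 12097 = (-97 - 20871788/21488857) - 12097 = -2105290917/21488857 - 12097 = -262055994046/21488857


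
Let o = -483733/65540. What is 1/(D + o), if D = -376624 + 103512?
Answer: -65540/17900244213 ≈ -3.6614e-6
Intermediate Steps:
o = -483733/65540 (o = -483733*1/65540 = -483733/65540 ≈ -7.3807)
D = -273112
1/(D + o) = 1/(-273112 - 483733/65540) = 1/(-17900244213/65540) = -65540/17900244213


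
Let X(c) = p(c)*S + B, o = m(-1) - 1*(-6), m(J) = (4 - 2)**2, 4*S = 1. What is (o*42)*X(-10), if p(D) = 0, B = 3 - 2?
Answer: 420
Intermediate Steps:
B = 1
S = 1/4 (S = (1/4)*1 = 1/4 ≈ 0.25000)
m(J) = 4 (m(J) = 2**2 = 4)
o = 10 (o = 4 - 1*(-6) = 4 + 6 = 10)
X(c) = 1 (X(c) = 0*(1/4) + 1 = 0 + 1 = 1)
(o*42)*X(-10) = (10*42)*1 = 420*1 = 420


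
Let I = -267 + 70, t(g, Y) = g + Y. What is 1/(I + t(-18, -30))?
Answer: -1/245 ≈ -0.0040816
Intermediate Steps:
t(g, Y) = Y + g
I = -197
1/(I + t(-18, -30)) = 1/(-197 + (-30 - 18)) = 1/(-197 - 48) = 1/(-245) = -1/245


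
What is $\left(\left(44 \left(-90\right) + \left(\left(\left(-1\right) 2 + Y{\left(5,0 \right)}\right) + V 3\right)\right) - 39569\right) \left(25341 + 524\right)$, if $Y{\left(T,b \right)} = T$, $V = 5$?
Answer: $-1125412015$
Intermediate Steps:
$\left(\left(44 \left(-90\right) + \left(\left(\left(-1\right) 2 + Y{\left(5,0 \right)}\right) + V 3\right)\right) - 39569\right) \left(25341 + 524\right) = \left(\left(44 \left(-90\right) + \left(\left(\left(-1\right) 2 + 5\right) + 5 \cdot 3\right)\right) - 39569\right) \left(25341 + 524\right) = \left(\left(-3960 + \left(\left(-2 + 5\right) + 15\right)\right) - 39569\right) 25865 = \left(\left(-3960 + \left(3 + 15\right)\right) - 39569\right) 25865 = \left(\left(-3960 + 18\right) - 39569\right) 25865 = \left(-3942 - 39569\right) 25865 = \left(-43511\right) 25865 = -1125412015$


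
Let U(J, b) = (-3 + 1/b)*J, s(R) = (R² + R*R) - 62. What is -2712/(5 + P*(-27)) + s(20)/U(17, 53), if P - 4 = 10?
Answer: -3652545/500939 ≈ -7.2914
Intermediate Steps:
P = 14 (P = 4 + 10 = 14)
s(R) = -62 + 2*R² (s(R) = (R² + R²) - 62 = 2*R² - 62 = -62 + 2*R²)
U(J, b) = J*(-3 + 1/b)
-2712/(5 + P*(-27)) + s(20)/U(17, 53) = -2712/(5 + 14*(-27)) + (-62 + 2*20²)/(-3*17 + 17/53) = -2712/(5 - 378) + (-62 + 2*400)/(-51 + 17*(1/53)) = -2712/(-373) + (-62 + 800)/(-51 + 17/53) = -2712*(-1/373) + 738/(-2686/53) = 2712/373 + 738*(-53/2686) = 2712/373 - 19557/1343 = -3652545/500939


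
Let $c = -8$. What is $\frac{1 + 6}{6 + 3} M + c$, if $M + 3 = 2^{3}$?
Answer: $- \frac{37}{9} \approx -4.1111$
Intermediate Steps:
$M = 5$ ($M = -3 + 2^{3} = -3 + 8 = 5$)
$\frac{1 + 6}{6 + 3} M + c = \frac{1 + 6}{6 + 3} \cdot 5 - 8 = \frac{7}{9} \cdot 5 - 8 = \frac{35}{9} - 8 = - \frac{37}{9}$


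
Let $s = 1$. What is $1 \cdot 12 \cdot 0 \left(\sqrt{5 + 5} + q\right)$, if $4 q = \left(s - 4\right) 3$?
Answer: $0$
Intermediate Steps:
$q = - \frac{9}{4}$ ($q = \frac{\left(1 - 4\right) 3}{4} = \frac{\left(-3\right) 3}{4} = \frac{1}{4} \left(-9\right) = - \frac{9}{4} \approx -2.25$)
$1 \cdot 12 \cdot 0 \left(\sqrt{5 + 5} + q\right) = 1 \cdot 12 \cdot 0 \left(\sqrt{5 + 5} - \frac{9}{4}\right) = 12 \cdot 0 \left(\sqrt{10} - \frac{9}{4}\right) = 12 \cdot 0 \left(- \frac{9}{4} + \sqrt{10}\right) = 12 \cdot 0 = 0$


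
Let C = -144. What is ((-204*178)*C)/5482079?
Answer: 5228928/5482079 ≈ 0.95382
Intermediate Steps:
((-204*178)*C)/5482079 = (-204*178*(-144))/5482079 = -36312*(-144)*(1/5482079) = 5228928*(1/5482079) = 5228928/5482079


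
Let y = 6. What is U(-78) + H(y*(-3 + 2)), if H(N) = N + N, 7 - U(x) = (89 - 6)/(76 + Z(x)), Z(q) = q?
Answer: 73/2 ≈ 36.500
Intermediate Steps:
U(x) = 7 - 83/(76 + x) (U(x) = 7 - (89 - 6)/(76 + x) = 7 - 83/(76 + x))
H(N) = 2*N
U(-78) + H(y*(-3 + 2)) = (449 + 7*(-78))/(76 - 78) + 2*(6*(-3 + 2)) = (449 - 546)/(-2) + 2*(6*(-1)) = -½*(-97) + 2*(-6) = 97/2 - 12 = 73/2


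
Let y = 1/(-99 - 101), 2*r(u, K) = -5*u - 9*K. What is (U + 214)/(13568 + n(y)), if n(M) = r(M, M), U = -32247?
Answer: -6406600/2713607 ≈ -2.3609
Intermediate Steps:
r(u, K) = -9*K/2 - 5*u/2 (r(u, K) = (-5*u - 9*K)/2 = (-9*K - 5*u)/2 = -9*K/2 - 5*u/2)
y = -1/200 (y = 1/(-200) = -1/200 ≈ -0.0050000)
n(M) = -7*M (n(M) = -9*M/2 - 5*M/2 = -7*M)
(U + 214)/(13568 + n(y)) = (-32247 + 214)/(13568 - 7*(-1/200)) = -32033/(13568 + 7/200) = -32033/2713607/200 = -32033*200/2713607 = -6406600/2713607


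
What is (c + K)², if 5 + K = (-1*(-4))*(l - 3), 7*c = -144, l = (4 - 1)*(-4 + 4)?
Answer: 69169/49 ≈ 1411.6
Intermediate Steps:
l = 0 (l = 3*0 = 0)
c = -144/7 (c = (⅐)*(-144) = -144/7 ≈ -20.571)
K = -17 (K = -5 + (-1*(-4))*(0 - 3) = -5 + 4*(-3) = -5 - 12 = -17)
(c + K)² = (-144/7 - 17)² = (-263/7)² = 69169/49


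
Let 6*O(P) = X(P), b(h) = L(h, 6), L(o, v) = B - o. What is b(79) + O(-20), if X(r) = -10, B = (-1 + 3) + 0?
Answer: -236/3 ≈ -78.667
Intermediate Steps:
B = 2 (B = 2 + 0 = 2)
L(o, v) = 2 - o
b(h) = 2 - h
O(P) = -5/3 (O(P) = (⅙)*(-10) = -5/3)
b(79) + O(-20) = (2 - 1*79) - 5/3 = (2 - 79) - 5/3 = -77 - 5/3 = -236/3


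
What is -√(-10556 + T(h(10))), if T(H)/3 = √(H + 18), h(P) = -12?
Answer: -I*√(10556 - 3*√6) ≈ -102.71*I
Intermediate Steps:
T(H) = 3*√(18 + H) (T(H) = 3*√(H + 18) = 3*√(18 + H))
-√(-10556 + T(h(10))) = -√(-10556 + 3*√(18 - 12)) = -√(-10556 + 3*√6)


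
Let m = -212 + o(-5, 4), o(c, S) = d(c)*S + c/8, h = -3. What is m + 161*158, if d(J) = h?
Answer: 201707/8 ≈ 25213.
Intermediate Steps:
d(J) = -3
o(c, S) = -3*S + c/8
m = -1797/8 (m = -212 + (-3*4 + (⅛)*(-5)) = -212 + (-12 - 5/8) = -212 - 101/8 = -1797/8 ≈ -224.63)
m + 161*158 = -1797/8 + 161*158 = -1797/8 + 25438 = 201707/8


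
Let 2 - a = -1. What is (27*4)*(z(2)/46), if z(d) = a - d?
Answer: 54/23 ≈ 2.3478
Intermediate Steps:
a = 3 (a = 2 - 1*(-1) = 2 + 1 = 3)
z(d) = 3 - d
(27*4)*(z(2)/46) = (27*4)*((3 - 1*2)/46) = 108*((3 - 2)*(1/46)) = 108*(1*(1/46)) = 108*(1/46) = 54/23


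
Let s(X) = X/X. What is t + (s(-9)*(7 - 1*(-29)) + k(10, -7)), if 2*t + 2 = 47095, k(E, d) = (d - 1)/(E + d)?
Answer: 141479/6 ≈ 23580.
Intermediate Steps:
s(X) = 1
k(E, d) = (-1 + d)/(E + d)
t = 47093/2 (t = -1 + (1/2)*47095 = -1 + 47095/2 = 47093/2 ≈ 23547.)
t + (s(-9)*(7 - 1*(-29)) + k(10, -7)) = 47093/2 + (1*(7 - 1*(-29)) + (-1 - 7)/(10 - 7)) = 47093/2 + (1*(7 + 29) - 8/3) = 47093/2 + (1*36 + (1/3)*(-8)) = 47093/2 + (36 - 8/3) = 47093/2 + 100/3 = 141479/6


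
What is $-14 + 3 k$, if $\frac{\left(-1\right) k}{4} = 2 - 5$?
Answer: $22$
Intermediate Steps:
$k = 12$ ($k = - 4 \left(2 - 5\right) = \left(-4\right) \left(-3\right) = 12$)
$-14 + 3 k = -14 + 3 \cdot 12 = -14 + 36 = 22$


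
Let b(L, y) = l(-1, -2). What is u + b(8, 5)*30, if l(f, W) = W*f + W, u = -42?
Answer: -42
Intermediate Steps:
l(f, W) = W + W*f
b(L, y) = 0 (b(L, y) = -2*(1 - 1) = -2*0 = 0)
u + b(8, 5)*30 = -42 + 0*30 = -42 + 0 = -42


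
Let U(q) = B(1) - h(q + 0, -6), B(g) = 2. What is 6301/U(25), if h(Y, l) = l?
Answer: 6301/8 ≈ 787.63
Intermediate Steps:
U(q) = 8 (U(q) = 2 - 1*(-6) = 2 + 6 = 8)
6301/U(25) = 6301/8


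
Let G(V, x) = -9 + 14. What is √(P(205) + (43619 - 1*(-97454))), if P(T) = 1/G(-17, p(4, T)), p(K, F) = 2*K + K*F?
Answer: 3*√391870/5 ≈ 375.60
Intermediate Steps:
p(K, F) = 2*K + F*K
G(V, x) = 5
P(T) = ⅕ (P(T) = 1/5 = ⅕)
√(P(205) + (43619 - 1*(-97454))) = √(⅕ + (43619 - 1*(-97454))) = √(⅕ + (43619 + 97454)) = √(⅕ + 141073) = √(705366/5) = 3*√391870/5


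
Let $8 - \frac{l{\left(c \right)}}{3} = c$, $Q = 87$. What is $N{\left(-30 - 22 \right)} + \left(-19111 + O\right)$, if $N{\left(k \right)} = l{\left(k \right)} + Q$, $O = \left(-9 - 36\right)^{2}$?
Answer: $-16819$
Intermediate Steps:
$l{\left(c \right)} = 24 - 3 c$
$O = 2025$ ($O = \left(-45\right)^{2} = 2025$)
$N{\left(k \right)} = 111 - 3 k$ ($N{\left(k \right)} = \left(24 - 3 k\right) + 87 = 111 - 3 k$)
$N{\left(-30 - 22 \right)} + \left(-19111 + O\right) = \left(111 - 3 \left(-30 - 22\right)\right) + \left(-19111 + 2025\right) = \left(111 - -156\right) - 17086 = \left(111 + 156\right) - 17086 = 267 - 17086 = -16819$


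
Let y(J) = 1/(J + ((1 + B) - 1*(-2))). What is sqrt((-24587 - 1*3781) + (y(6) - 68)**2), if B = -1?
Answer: 3*I*sqrt(168967)/8 ≈ 154.15*I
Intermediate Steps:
y(J) = 1/(2 + J) (y(J) = 1/(J + ((1 - 1) - 1*(-2))) = 1/(J + (0 + 2)) = 1/(J + 2) = 1/(2 + J))
sqrt((-24587 - 1*3781) + (y(6) - 68)**2) = sqrt((-24587 - 1*3781) + (1/(2 + 6) - 68)**2) = sqrt((-24587 - 3781) + (1/8 - 68)**2) = sqrt(-28368 + (1/8 - 68)**2) = sqrt(-28368 + (-543/8)**2) = sqrt(-28368 + 294849/64) = sqrt(-1520703/64) = 3*I*sqrt(168967)/8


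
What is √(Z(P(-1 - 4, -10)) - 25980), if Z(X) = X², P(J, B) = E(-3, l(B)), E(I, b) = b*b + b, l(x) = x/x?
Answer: 2*I*√6494 ≈ 161.17*I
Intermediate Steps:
l(x) = 1
E(I, b) = b + b² (E(I, b) = b² + b = b + b²)
P(J, B) = 2 (P(J, B) = 1*(1 + 1) = 1*2 = 2)
√(Z(P(-1 - 4, -10)) - 25980) = √(2² - 25980) = √(4 - 25980) = √(-25976) = 2*I*√6494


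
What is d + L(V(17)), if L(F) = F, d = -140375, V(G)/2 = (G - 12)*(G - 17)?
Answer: -140375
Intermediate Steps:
V(G) = 2*(-17 + G)*(-12 + G) (V(G) = 2*((G - 12)*(G - 17)) = 2*((-12 + G)*(-17 + G)) = 2*((-17 + G)*(-12 + G)) = 2*(-17 + G)*(-12 + G))
d + L(V(17)) = -140375 + (408 - 58*17 + 2*17**2) = -140375 + (408 - 986 + 2*289) = -140375 + (408 - 986 + 578) = -140375 + 0 = -140375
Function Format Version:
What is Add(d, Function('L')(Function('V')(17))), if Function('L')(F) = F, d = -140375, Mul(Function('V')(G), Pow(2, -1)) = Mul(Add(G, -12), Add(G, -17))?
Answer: -140375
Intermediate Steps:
Function('V')(G) = Mul(2, Add(-17, G), Add(-12, G)) (Function('V')(G) = Mul(2, Mul(Add(G, -12), Add(G, -17))) = Mul(2, Mul(Add(-12, G), Add(-17, G))) = Mul(2, Mul(Add(-17, G), Add(-12, G))) = Mul(2, Add(-17, G), Add(-12, G)))
Add(d, Function('L')(Function('V')(17))) = Add(-140375, Add(408, Mul(-58, 17), Mul(2, Pow(17, 2)))) = Add(-140375, Add(408, -986, Mul(2, 289))) = Add(-140375, Add(408, -986, 578)) = Add(-140375, 0) = -140375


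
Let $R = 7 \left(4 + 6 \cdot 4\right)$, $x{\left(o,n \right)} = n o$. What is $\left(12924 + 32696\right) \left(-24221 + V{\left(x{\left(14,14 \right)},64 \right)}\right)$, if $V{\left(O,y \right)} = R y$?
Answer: $-532704740$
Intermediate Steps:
$R = 196$ ($R = 7 \left(4 + 24\right) = 7 \cdot 28 = 196$)
$V{\left(O,y \right)} = 196 y$
$\left(12924 + 32696\right) \left(-24221 + V{\left(x{\left(14,14 \right)},64 \right)}\right) = \left(12924 + 32696\right) \left(-24221 + 196 \cdot 64\right) = 45620 \left(-24221 + 12544\right) = 45620 \left(-11677\right) = -532704740$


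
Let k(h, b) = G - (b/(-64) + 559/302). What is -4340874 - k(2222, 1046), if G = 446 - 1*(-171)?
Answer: -20978154541/4832 ≈ -4.3415e+6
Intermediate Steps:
G = 617 (G = 446 + 171 = 617)
k(h, b) = 185775/302 + b/64 (k(h, b) = 617 - (b/(-64) + 559/302) = 617 - (b*(-1/64) + 559*(1/302)) = 617 - (-b/64 + 559/302) = 617 - (559/302 - b/64) = 617 + (-559/302 + b/64) = 185775/302 + b/64)
-4340874 - k(2222, 1046) = -4340874 - (185775/302 + (1/64)*1046) = -4340874 - (185775/302 + 523/32) = -4340874 - 1*3051373/4832 = -4340874 - 3051373/4832 = -20978154541/4832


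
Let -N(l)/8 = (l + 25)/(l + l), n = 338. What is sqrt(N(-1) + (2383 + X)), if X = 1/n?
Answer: sqrt(1675806)/26 ≈ 49.790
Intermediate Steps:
N(l) = -4*(25 + l)/l (N(l) = -8*(l + 25)/(l + l) = -8*(25 + l)/(2*l) = -8*(25 + l)*1/(2*l) = -4*(25 + l)/l)
X = 1/338 ≈ 0.0029586
sqrt(N(-1) + (2383 + X)) = sqrt((-4 - 100/(-1)) + (2383 + 1/338)) = sqrt((-4 - 100*(-1)) + 805455/338) = sqrt((-4 + 100) + 805455/338) = sqrt(96 + 805455/338) = sqrt(837903/338) = sqrt(1675806)/26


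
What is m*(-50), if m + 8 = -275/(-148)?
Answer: 22725/74 ≈ 307.09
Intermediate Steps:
m = -909/148 (m = -8 - 275/(-148) = -8 - 275*(-1/148) = -8 + 275/148 = -909/148 ≈ -6.1419)
m*(-50) = -909/148*(-50) = 22725/74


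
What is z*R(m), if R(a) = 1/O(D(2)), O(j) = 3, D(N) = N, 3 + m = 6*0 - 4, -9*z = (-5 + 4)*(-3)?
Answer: -⅑ ≈ -0.11111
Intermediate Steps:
z = -⅓ (z = -(-5 + 4)*(-3)/9 = -(-1)*(-3)/9 = -⅑*3 = -⅓ ≈ -0.33333)
m = -7 (m = -3 + (6*0 - 4) = -3 + (0 - 4) = -3 - 4 = -7)
R(a) = ⅓ (R(a) = 1/3 = ⅓)
z*R(m) = -⅓*⅓ = -⅑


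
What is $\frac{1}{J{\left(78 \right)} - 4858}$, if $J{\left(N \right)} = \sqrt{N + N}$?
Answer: $- \frac{2429}{11800004} - \frac{\sqrt{39}}{11800004} \approx -0.00020638$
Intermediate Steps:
$J{\left(N \right)} = \sqrt{2} \sqrt{N}$ ($J{\left(N \right)} = \sqrt{2 N} = \sqrt{2} \sqrt{N}$)
$\frac{1}{J{\left(78 \right)} - 4858} = \frac{1}{\sqrt{2} \sqrt{78} - 4858} = \frac{1}{2 \sqrt{39} - 4858} = \frac{1}{-4858 + 2 \sqrt{39}}$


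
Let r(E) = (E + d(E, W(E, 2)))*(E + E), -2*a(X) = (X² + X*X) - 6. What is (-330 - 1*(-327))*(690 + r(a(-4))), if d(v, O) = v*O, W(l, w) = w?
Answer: -5112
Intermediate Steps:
d(v, O) = O*v
a(X) = 3 - X² (a(X) = -((X² + X*X) - 6)/2 = -((X² + X²) - 6)/2 = -(2*X² - 6)/2 = -(-6 + 2*X²)/2 = 3 - X²)
r(E) = 6*E² (r(E) = (E + 2*E)*(E + E) = (3*E)*(2*E) = 6*E²)
(-330 - 1*(-327))*(690 + r(a(-4))) = (-330 - 1*(-327))*(690 + 6*(3 - 1*(-4)²)²) = (-330 + 327)*(690 + 6*(3 - 1*16)²) = -3*(690 + 6*(3 - 16)²) = -3*(690 + 6*(-13)²) = -3*(690 + 6*169) = -3*(690 + 1014) = -3*1704 = -5112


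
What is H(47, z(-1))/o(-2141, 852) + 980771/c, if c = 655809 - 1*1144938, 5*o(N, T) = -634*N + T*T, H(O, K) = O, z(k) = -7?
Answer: -2043123317443/1019001467442 ≈ -2.0050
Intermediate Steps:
o(N, T) = -634*N/5 + T**2/5 (o(N, T) = (-634*N + T*T)/5 = (-634*N + T**2)/5 = (T**2 - 634*N)/5 = -634*N/5 + T**2/5)
c = -489129 (c = 655809 - 1144938 = -489129)
H(47, z(-1))/o(-2141, 852) + 980771/c = 47/(-634/5*(-2141) + (1/5)*852**2) + 980771/(-489129) = 47/(1357394/5 + (1/5)*725904) + 980771*(-1/489129) = 47/(1357394/5 + 725904/5) - 980771/489129 = 47/(2083298/5) - 980771/489129 = 47*(5/2083298) - 980771/489129 = 235/2083298 - 980771/489129 = -2043123317443/1019001467442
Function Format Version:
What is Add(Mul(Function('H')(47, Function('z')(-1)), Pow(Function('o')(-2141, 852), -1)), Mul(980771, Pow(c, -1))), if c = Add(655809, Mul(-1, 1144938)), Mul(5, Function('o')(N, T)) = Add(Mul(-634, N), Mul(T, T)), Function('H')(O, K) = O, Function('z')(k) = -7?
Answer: Rational(-2043123317443, 1019001467442) ≈ -2.0050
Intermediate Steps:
Function('o')(N, T) = Add(Mul(Rational(-634, 5), N), Mul(Rational(1, 5), Pow(T, 2))) (Function('o')(N, T) = Mul(Rational(1, 5), Add(Mul(-634, N), Mul(T, T))) = Mul(Rational(1, 5), Add(Mul(-634, N), Pow(T, 2))) = Mul(Rational(1, 5), Add(Pow(T, 2), Mul(-634, N))) = Add(Mul(Rational(-634, 5), N), Mul(Rational(1, 5), Pow(T, 2))))
c = -489129 (c = Add(655809, -1144938) = -489129)
Add(Mul(Function('H')(47, Function('z')(-1)), Pow(Function('o')(-2141, 852), -1)), Mul(980771, Pow(c, -1))) = Add(Mul(47, Pow(Add(Mul(Rational(-634, 5), -2141), Mul(Rational(1, 5), Pow(852, 2))), -1)), Mul(980771, Pow(-489129, -1))) = Add(Mul(47, Pow(Add(Rational(1357394, 5), Mul(Rational(1, 5), 725904)), -1)), Mul(980771, Rational(-1, 489129))) = Add(Mul(47, Pow(Add(Rational(1357394, 5), Rational(725904, 5)), -1)), Rational(-980771, 489129)) = Add(Mul(47, Pow(Rational(2083298, 5), -1)), Rational(-980771, 489129)) = Add(Mul(47, Rational(5, 2083298)), Rational(-980771, 489129)) = Add(Rational(235, 2083298), Rational(-980771, 489129)) = Rational(-2043123317443, 1019001467442)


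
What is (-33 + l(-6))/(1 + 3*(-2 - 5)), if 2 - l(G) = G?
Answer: 5/4 ≈ 1.2500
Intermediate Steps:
l(G) = 2 - G
(-33 + l(-6))/(1 + 3*(-2 - 5)) = (-33 + (2 - 1*(-6)))/(1 + 3*(-2 - 5)) = (-33 + (2 + 6))/(1 + 3*(-7)) = (-33 + 8)/(1 - 21) = -25/(-20) = -1/20*(-25) = 5/4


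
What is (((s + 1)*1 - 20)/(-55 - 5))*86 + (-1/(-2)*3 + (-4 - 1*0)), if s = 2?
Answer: 328/15 ≈ 21.867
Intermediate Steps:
(((s + 1)*1 - 20)/(-55 - 5))*86 + (-1/(-2)*3 + (-4 - 1*0)) = (((2 + 1)*1 - 20)/(-55 - 5))*86 + (-1/(-2)*3 + (-4 - 1*0)) = ((3*1 - 20)/(-60))*86 + (-1*(-1/2)*3 + (-4 + 0)) = ((3 - 20)*(-1/60))*86 + ((1/2)*3 - 4) = -17*(-1/60)*86 + (3/2 - 4) = (17/60)*86 - 5/2 = 731/30 - 5/2 = 328/15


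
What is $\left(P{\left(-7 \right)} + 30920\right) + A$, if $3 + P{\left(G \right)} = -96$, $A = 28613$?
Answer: $59434$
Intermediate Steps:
$P{\left(G \right)} = -99$ ($P{\left(G \right)} = -3 - 96 = -99$)
$\left(P{\left(-7 \right)} + 30920\right) + A = \left(-99 + 30920\right) + 28613 = 30821 + 28613 = 59434$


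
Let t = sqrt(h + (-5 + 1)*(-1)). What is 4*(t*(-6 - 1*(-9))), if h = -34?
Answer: 12*I*sqrt(30) ≈ 65.727*I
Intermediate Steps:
t = I*sqrt(30) (t = sqrt(-34 + (-5 + 1)*(-1)) = sqrt(-34 - 4*(-1)) = sqrt(-34 + 4) = sqrt(-30) = I*sqrt(30) ≈ 5.4772*I)
4*(t*(-6 - 1*(-9))) = 4*((I*sqrt(30))*(-6 - 1*(-9))) = 4*((I*sqrt(30))*(-6 + 9)) = 4*((I*sqrt(30))*3) = 4*(3*I*sqrt(30)) = 12*I*sqrt(30)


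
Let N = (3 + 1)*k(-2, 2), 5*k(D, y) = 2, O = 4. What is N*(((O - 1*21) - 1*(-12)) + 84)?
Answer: 632/5 ≈ 126.40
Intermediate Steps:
k(D, y) = ⅖ (k(D, y) = (⅕)*2 = ⅖)
N = 8/5 (N = (3 + 1)*(⅖) = 4*(⅖) = 8/5 ≈ 1.6000)
N*(((O - 1*21) - 1*(-12)) + 84) = 8*(((4 - 1*21) - 1*(-12)) + 84)/5 = 8*(((4 - 21) + 12) + 84)/5 = 8*((-17 + 12) + 84)/5 = 8*(-5 + 84)/5 = (8/5)*79 = 632/5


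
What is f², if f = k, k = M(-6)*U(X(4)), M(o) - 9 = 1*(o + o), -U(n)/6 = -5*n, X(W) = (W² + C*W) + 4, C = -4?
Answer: 129600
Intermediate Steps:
X(W) = 4 + W² - 4*W (X(W) = (W² - 4*W) + 4 = 4 + W² - 4*W)
U(n) = 30*n (U(n) = -(-30)*n = 30*n)
M(o) = 9 + 2*o (M(o) = 9 + 1*(o + o) = 9 + 1*(2*o) = 9 + 2*o)
k = -360 (k = (9 + 2*(-6))*(30*(4 + 4² - 4*4)) = (9 - 12)*(30*(4 + 16 - 16)) = -90*4 = -3*120 = -360)
f = -360
f² = (-360)² = 129600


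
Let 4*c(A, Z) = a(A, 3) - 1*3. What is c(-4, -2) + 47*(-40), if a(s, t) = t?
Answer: -1880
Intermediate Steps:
c(A, Z) = 0 (c(A, Z) = (3 - 1*3)/4 = (3 - 3)/4 = (¼)*0 = 0)
c(-4, -2) + 47*(-40) = 0 + 47*(-40) = 0 - 1880 = -1880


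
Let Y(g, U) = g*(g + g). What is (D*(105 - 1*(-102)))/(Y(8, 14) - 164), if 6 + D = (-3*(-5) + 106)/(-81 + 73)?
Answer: 3887/32 ≈ 121.47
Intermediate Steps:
Y(g, U) = 2*g² (Y(g, U) = g*(2*g) = 2*g²)
D = -169/8 (D = -6 + (-3*(-5) + 106)/(-81 + 73) = -6 + (15 + 106)/(-8) = -6 + 121*(-⅛) = -6 - 121/8 = -169/8 ≈ -21.125)
(D*(105 - 1*(-102)))/(Y(8, 14) - 164) = (-169*(105 - 1*(-102))/8)/(2*8² - 164) = (-169*(105 + 102)/8)/(2*64 - 164) = (-169/8*207)/(128 - 164) = -34983/8/(-36) = -34983/8*(-1/36) = 3887/32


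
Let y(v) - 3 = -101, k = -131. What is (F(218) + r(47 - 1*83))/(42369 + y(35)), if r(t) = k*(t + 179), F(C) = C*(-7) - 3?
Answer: -20262/42271 ≈ -0.47934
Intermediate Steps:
y(v) = -98 (y(v) = 3 - 101 = -98)
F(C) = -3 - 7*C (F(C) = -7*C - 3 = -3 - 7*C)
r(t) = -23449 - 131*t (r(t) = -131*(t + 179) = -131*(179 + t) = -23449 - 131*t)
(F(218) + r(47 - 1*83))/(42369 + y(35)) = ((-3 - 7*218) + (-23449 - 131*(47 - 1*83)))/(42369 - 98) = ((-3 - 1526) + (-23449 - 131*(47 - 83)))/42271 = (-1529 + (-23449 - 131*(-36)))*(1/42271) = (-1529 + (-23449 + 4716))*(1/42271) = (-1529 - 18733)*(1/42271) = -20262*1/42271 = -20262/42271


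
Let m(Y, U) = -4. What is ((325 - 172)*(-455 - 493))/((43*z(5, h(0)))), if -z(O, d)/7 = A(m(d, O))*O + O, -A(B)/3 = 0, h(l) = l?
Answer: 145044/1505 ≈ 96.375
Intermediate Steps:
A(B) = 0 (A(B) = -3*0 = 0)
z(O, d) = -7*O (z(O, d) = -7*(0*O + O) = -7*(0 + O) = -7*O)
((325 - 172)*(-455 - 493))/((43*z(5, h(0)))) = ((325 - 172)*(-455 - 493))/((43*(-7*5))) = (153*(-948))/((43*(-35))) = -145044/(-1505) = -145044*(-1/1505) = 145044/1505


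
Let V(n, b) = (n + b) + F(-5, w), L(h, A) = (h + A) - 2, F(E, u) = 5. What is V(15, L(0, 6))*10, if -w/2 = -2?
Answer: 240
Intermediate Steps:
w = 4 (w = -2*(-2) = 4)
L(h, A) = -2 + A + h (L(h, A) = (A + h) - 2 = -2 + A + h)
V(n, b) = 5 + b + n (V(n, b) = (n + b) + 5 = (b + n) + 5 = 5 + b + n)
V(15, L(0, 6))*10 = (5 + (-2 + 6 + 0) + 15)*10 = (5 + 4 + 15)*10 = 24*10 = 240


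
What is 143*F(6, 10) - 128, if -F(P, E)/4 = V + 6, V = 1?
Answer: -4132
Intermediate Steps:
F(P, E) = -28 (F(P, E) = -4*(1 + 6) = -4*7 = -28)
143*F(6, 10) - 128 = 143*(-28) - 128 = -4004 - 128 = -4132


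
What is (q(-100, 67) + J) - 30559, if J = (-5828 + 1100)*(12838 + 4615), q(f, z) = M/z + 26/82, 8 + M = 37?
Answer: -226760296161/2747 ≈ -8.2548e+7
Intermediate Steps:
M = 29 (M = -8 + 37 = 29)
q(f, z) = 13/41 + 29/z (q(f, z) = 29/z + 26/82 = 29/z + 26*(1/82) = 29/z + 13/41 = 13/41 + 29/z)
J = -82517784 (J = -4728*17453 = -82517784)
(q(-100, 67) + J) - 30559 = ((13/41 + 29/67) - 82517784) - 30559 = (2060/2747 - 82517784) - 30559 = -226676350588/2747 - 30559 = -226760296161/2747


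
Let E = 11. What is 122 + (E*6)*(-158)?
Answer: -10306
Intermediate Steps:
122 + (E*6)*(-158) = 122 + (11*6)*(-158) = 122 + 66*(-158) = 122 - 10428 = -10306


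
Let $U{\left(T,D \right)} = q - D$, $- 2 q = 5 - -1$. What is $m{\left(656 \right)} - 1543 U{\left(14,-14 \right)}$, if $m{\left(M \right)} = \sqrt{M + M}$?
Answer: $-16973 + 4 \sqrt{82} \approx -16937.0$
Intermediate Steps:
$q = -3$ ($q = - \frac{5 - -1}{2} = - \frac{5 + 1}{2} = \left(- \frac{1}{2}\right) 6 = -3$)
$U{\left(T,D \right)} = -3 - D$
$m{\left(M \right)} = \sqrt{2} \sqrt{M}$ ($m{\left(M \right)} = \sqrt{2 M} = \sqrt{2} \sqrt{M}$)
$m{\left(656 \right)} - 1543 U{\left(14,-14 \right)} = \sqrt{2} \sqrt{656} - 1543 \left(-3 - -14\right) = \sqrt{2} \cdot 4 \sqrt{41} - 1543 \left(-3 + 14\right) = 4 \sqrt{82} - 16973 = -16973 + 4 \sqrt{82}$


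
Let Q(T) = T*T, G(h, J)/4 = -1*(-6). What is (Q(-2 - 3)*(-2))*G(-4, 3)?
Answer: -1200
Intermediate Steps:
G(h, J) = 24 (G(h, J) = 4*(-1*(-6)) = 4*6 = 24)
Q(T) = T²
(Q(-2 - 3)*(-2))*G(-4, 3) = ((-2 - 3)²*(-2))*24 = ((-5)²*(-2))*24 = (25*(-2))*24 = -50*24 = -1200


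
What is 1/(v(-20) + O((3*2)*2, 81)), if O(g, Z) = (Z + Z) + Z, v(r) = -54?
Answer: 1/189 ≈ 0.0052910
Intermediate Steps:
O(g, Z) = 3*Z (O(g, Z) = 2*Z + Z = 3*Z)
1/(v(-20) + O((3*2)*2, 81)) = 1/(-54 + 3*81) = 1/(-54 + 243) = 1/189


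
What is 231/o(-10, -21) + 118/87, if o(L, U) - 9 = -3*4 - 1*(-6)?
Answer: 6817/87 ≈ 78.356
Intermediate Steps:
o(L, U) = 3 (o(L, U) = 9 + (-3*4 - 1*(-6)) = 9 + (-12 + 6) = 9 - 6 = 3)
231/o(-10, -21) + 118/87 = 231/3 + 118/87 = 231*(⅓) + 118*(1/87) = 77 + 118/87 = 6817/87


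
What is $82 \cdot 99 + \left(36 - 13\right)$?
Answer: $8141$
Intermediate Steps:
$82 \cdot 99 + \left(36 - 13\right) = 8118 + \left(36 - 13\right) = 8118 + 23 = 8141$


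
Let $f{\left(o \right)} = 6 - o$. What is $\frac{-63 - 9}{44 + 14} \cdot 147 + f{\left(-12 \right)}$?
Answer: $- \frac{4770}{29} \approx -164.48$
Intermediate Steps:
$\frac{-63 - 9}{44 + 14} \cdot 147 + f{\left(-12 \right)} = \frac{-63 - 9}{44 + 14} \cdot 147 + \left(6 - -12\right) = - \frac{72}{58} \cdot 147 + \left(6 + 12\right) = \left(-72\right) \frac{1}{58} \cdot 147 + 18 = \left(- \frac{36}{29}\right) 147 + 18 = - \frac{5292}{29} + 18 = - \frac{4770}{29}$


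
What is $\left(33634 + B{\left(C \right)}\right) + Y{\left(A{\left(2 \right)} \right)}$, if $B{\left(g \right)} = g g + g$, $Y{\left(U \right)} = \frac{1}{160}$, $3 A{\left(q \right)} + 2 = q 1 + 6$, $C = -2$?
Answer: $\frac{5381761}{160} \approx 33636.0$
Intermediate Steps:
$A{\left(q \right)} = \frac{4}{3} + \frac{q}{3}$ ($A{\left(q \right)} = - \frac{2}{3} + \frac{q 1 + 6}{3} = - \frac{2}{3} + \frac{q + 6}{3} = - \frac{2}{3} + \frac{6 + q}{3} = - \frac{2}{3} + \left(2 + \frac{q}{3}\right) = \frac{4}{3} + \frac{q}{3}$)
$Y{\left(U \right)} = \frac{1}{160}$
$B{\left(g \right)} = g + g^{2}$ ($B{\left(g \right)} = g^{2} + g = g + g^{2}$)
$\left(33634 + B{\left(C \right)}\right) + Y{\left(A{\left(2 \right)} \right)} = \left(33634 - 2 \left(1 - 2\right)\right) + \frac{1}{160} = \left(33634 - -2\right) + \frac{1}{160} = \left(33634 + 2\right) + \frac{1}{160} = 33636 + \frac{1}{160} = \frac{5381761}{160}$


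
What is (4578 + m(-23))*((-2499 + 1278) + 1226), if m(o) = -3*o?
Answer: 23235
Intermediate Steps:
(4578 + m(-23))*((-2499 + 1278) + 1226) = (4578 - 3*(-23))*((-2499 + 1278) + 1226) = (4578 + 69)*(-1221 + 1226) = 4647*5 = 23235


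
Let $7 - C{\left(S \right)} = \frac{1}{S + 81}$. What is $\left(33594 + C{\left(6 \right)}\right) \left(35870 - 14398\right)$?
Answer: $\frac{62768796992}{87} \approx 7.2148 \cdot 10^{8}$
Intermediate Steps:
$C{\left(S \right)} = 7 - \frac{1}{81 + S}$ ($C{\left(S \right)} = 7 - \frac{1}{S + 81} = 7 - \frac{1}{81 + S}$)
$\left(33594 + C{\left(6 \right)}\right) \left(35870 - 14398\right) = \left(33594 + \frac{566 + 7 \cdot 6}{81 + 6}\right) \left(35870 - 14398\right) = \left(33594 + \frac{566 + 42}{87}\right) 21472 = \left(33594 + \frac{1}{87} \cdot 608\right) 21472 = \left(33594 + \frac{608}{87}\right) 21472 = \frac{2923286}{87} \cdot 21472 = \frac{62768796992}{87}$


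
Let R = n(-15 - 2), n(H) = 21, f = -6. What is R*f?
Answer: -126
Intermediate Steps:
R = 21
R*f = 21*(-6) = -126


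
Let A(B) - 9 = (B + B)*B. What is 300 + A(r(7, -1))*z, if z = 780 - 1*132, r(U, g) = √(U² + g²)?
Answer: 70932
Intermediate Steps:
A(B) = 9 + 2*B² (A(B) = 9 + (B + B)*B = 9 + (2*B)*B = 9 + 2*B²)
z = 648 (z = 780 - 132 = 648)
300 + A(r(7, -1))*z = 300 + (9 + 2*(√(7² + (-1)²))²)*648 = 300 + (9 + 2*(√(49 + 1))²)*648 = 300 + (9 + 2*(√50)²)*648 = 300 + (9 + 2*(5*√2)²)*648 = 300 + (9 + 2*50)*648 = 300 + (9 + 100)*648 = 300 + 109*648 = 300 + 70632 = 70932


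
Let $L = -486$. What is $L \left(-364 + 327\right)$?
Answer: $17982$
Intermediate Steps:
$L \left(-364 + 327\right) = - 486 \left(-364 + 327\right) = \left(-486\right) \left(-37\right) = 17982$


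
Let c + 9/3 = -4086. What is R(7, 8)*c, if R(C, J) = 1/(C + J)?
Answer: -1363/5 ≈ -272.60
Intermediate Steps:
c = -4089 (c = -3 - 4086 = -4089)
R(7, 8)*c = -4089/(7 + 8) = -4089/15 = (1/15)*(-4089) = -1363/5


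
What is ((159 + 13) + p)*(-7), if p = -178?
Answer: 42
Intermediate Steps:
((159 + 13) + p)*(-7) = ((159 + 13) - 178)*(-7) = (172 - 178)*(-7) = -6*(-7) = 42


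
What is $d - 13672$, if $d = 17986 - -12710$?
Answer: $17024$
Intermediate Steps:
$d = 30696$ ($d = 17986 + 12710 = 30696$)
$d - 13672 = 30696 - 13672 = 17024$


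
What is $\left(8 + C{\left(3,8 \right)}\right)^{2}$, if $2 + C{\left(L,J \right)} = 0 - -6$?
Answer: $144$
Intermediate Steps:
$C{\left(L,J \right)} = 4$ ($C{\left(L,J \right)} = -2 + \left(0 - -6\right) = -2 + \left(0 + 6\right) = -2 + 6 = 4$)
$\left(8 + C{\left(3,8 \right)}\right)^{2} = \left(8 + 4\right)^{2} = 12^{2} = 144$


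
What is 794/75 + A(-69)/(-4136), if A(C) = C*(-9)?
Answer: 3237409/310200 ≈ 10.437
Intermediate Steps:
A(C) = -9*C
794/75 + A(-69)/(-4136) = 794/75 - 9*(-69)/(-4136) = 794*(1/75) + 621*(-1/4136) = 794/75 - 621/4136 = 3237409/310200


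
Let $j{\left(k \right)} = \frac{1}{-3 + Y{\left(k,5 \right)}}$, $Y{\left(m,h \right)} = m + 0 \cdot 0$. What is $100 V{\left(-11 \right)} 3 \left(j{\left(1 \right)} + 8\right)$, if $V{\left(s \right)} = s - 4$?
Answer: $-33750$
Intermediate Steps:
$V{\left(s \right)} = -4 + s$
$Y{\left(m,h \right)} = m$ ($Y{\left(m,h \right)} = m + 0 = m$)
$j{\left(k \right)} = \frac{1}{-3 + k}$
$100 V{\left(-11 \right)} 3 \left(j{\left(1 \right)} + 8\right) = 100 \left(-4 - 11\right) 3 \left(\frac{1}{-3 + 1} + 8\right) = 100 \left(-15\right) 3 \left(\frac{1}{-2} + 8\right) = - 1500 \cdot 3 \left(- \frac{1}{2} + 8\right) = - 1500 \cdot 3 \cdot \frac{15}{2} = \left(-1500\right) \frac{45}{2} = -33750$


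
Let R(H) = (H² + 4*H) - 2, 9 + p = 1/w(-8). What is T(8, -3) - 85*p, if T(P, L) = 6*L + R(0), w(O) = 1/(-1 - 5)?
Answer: 1255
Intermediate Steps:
w(O) = -⅙ (w(O) = 1/(-6) = -⅙)
p = -15 (p = -9 + 1/(-⅙) = -9 - 6 = -15)
R(H) = -2 + H² + 4*H
T(P, L) = -2 + 6*L (T(P, L) = 6*L + (-2 + 0² + 4*0) = 6*L + (-2 + 0 + 0) = 6*L - 2 = -2 + 6*L)
T(8, -3) - 85*p = (-2 + 6*(-3)) - 85*(-15) = (-2 - 18) + 1275 = -20 + 1275 = 1255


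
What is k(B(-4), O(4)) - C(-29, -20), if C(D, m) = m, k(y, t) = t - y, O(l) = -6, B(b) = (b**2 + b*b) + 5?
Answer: -23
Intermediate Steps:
B(b) = 5 + 2*b**2 (B(b) = (b**2 + b**2) + 5 = 2*b**2 + 5 = 5 + 2*b**2)
k(B(-4), O(4)) - C(-29, -20) = (-6 - (5 + 2*(-4)**2)) - 1*(-20) = (-6 - (5 + 2*16)) + 20 = (-6 - (5 + 32)) + 20 = (-6 - 1*37) + 20 = (-6 - 37) + 20 = -43 + 20 = -23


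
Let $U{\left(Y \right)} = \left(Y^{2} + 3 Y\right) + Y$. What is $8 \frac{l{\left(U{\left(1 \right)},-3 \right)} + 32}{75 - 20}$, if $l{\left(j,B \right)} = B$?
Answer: $\frac{232}{55} \approx 4.2182$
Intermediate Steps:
$U{\left(Y \right)} = Y^{2} + 4 Y$
$8 \frac{l{\left(U{\left(1 \right)},-3 \right)} + 32}{75 - 20} = 8 \frac{-3 + 32}{75 - 20} = 8 \cdot \frac{29}{55} = \frac{232}{55}$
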